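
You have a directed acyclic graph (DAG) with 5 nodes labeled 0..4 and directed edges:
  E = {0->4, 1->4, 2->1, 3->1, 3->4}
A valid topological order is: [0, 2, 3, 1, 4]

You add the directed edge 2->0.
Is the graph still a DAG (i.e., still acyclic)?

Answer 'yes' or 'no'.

Answer: yes

Derivation:
Given toposort: [0, 2, 3, 1, 4]
Position of 2: index 1; position of 0: index 0
New edge 2->0: backward (u after v in old order)
Backward edge: old toposort is now invalid. Check if this creates a cycle.
Does 0 already reach 2? Reachable from 0: [0, 4]. NO -> still a DAG (reorder needed).
Still a DAG? yes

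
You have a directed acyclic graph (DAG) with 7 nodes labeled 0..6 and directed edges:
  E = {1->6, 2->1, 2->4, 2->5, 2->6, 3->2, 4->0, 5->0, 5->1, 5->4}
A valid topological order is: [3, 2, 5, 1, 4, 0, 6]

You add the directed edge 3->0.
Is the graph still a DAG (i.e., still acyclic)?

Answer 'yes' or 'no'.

Given toposort: [3, 2, 5, 1, 4, 0, 6]
Position of 3: index 0; position of 0: index 5
New edge 3->0: forward
Forward edge: respects the existing order. Still a DAG, same toposort still valid.
Still a DAG? yes

Answer: yes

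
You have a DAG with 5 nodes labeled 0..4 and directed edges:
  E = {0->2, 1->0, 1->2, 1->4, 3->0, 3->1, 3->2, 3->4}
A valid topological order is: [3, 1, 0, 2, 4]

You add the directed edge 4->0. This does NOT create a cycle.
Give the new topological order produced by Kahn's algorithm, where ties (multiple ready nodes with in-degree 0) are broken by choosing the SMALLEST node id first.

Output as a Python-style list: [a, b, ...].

Old toposort: [3, 1, 0, 2, 4]
Added edge: 4->0
Position of 4 (4) > position of 0 (2). Must reorder: 4 must now come before 0.
Run Kahn's algorithm (break ties by smallest node id):
  initial in-degrees: [3, 1, 3, 0, 2]
  ready (indeg=0): [3]
  pop 3: indeg[0]->2; indeg[1]->0; indeg[2]->2; indeg[4]->1 | ready=[1] | order so far=[3]
  pop 1: indeg[0]->1; indeg[2]->1; indeg[4]->0 | ready=[4] | order so far=[3, 1]
  pop 4: indeg[0]->0 | ready=[0] | order so far=[3, 1, 4]
  pop 0: indeg[2]->0 | ready=[2] | order so far=[3, 1, 4, 0]
  pop 2: no out-edges | ready=[] | order so far=[3, 1, 4, 0, 2]
  Result: [3, 1, 4, 0, 2]

Answer: [3, 1, 4, 0, 2]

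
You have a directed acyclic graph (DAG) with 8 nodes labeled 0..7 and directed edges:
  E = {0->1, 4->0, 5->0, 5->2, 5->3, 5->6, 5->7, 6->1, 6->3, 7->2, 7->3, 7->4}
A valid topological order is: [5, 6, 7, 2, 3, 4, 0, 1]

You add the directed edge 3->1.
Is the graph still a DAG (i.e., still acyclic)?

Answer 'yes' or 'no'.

Answer: yes

Derivation:
Given toposort: [5, 6, 7, 2, 3, 4, 0, 1]
Position of 3: index 4; position of 1: index 7
New edge 3->1: forward
Forward edge: respects the existing order. Still a DAG, same toposort still valid.
Still a DAG? yes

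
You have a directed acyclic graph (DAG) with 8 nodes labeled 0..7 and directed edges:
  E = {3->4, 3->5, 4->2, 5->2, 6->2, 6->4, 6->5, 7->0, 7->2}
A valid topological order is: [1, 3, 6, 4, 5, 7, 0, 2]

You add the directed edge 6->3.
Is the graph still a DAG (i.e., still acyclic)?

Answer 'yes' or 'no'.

Answer: yes

Derivation:
Given toposort: [1, 3, 6, 4, 5, 7, 0, 2]
Position of 6: index 2; position of 3: index 1
New edge 6->3: backward (u after v in old order)
Backward edge: old toposort is now invalid. Check if this creates a cycle.
Does 3 already reach 6? Reachable from 3: [2, 3, 4, 5]. NO -> still a DAG (reorder needed).
Still a DAG? yes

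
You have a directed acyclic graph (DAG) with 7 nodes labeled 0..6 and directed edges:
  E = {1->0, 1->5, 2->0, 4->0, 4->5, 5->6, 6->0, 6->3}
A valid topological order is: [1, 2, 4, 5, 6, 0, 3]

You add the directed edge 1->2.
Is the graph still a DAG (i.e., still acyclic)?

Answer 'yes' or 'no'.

Given toposort: [1, 2, 4, 5, 6, 0, 3]
Position of 1: index 0; position of 2: index 1
New edge 1->2: forward
Forward edge: respects the existing order. Still a DAG, same toposort still valid.
Still a DAG? yes

Answer: yes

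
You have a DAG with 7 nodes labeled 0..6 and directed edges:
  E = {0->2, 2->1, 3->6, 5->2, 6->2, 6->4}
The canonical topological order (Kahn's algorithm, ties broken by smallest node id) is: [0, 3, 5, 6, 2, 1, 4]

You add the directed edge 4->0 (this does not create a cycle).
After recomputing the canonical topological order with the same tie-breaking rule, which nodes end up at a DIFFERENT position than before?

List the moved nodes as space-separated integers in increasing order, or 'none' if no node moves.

Answer: 0 1 2 3 4 5 6

Derivation:
Old toposort: [0, 3, 5, 6, 2, 1, 4]
Added edge 4->0
Recompute Kahn (smallest-id tiebreak):
  initial in-degrees: [1, 1, 3, 0, 1, 0, 1]
  ready (indeg=0): [3, 5]
  pop 3: indeg[6]->0 | ready=[5, 6] | order so far=[3]
  pop 5: indeg[2]->2 | ready=[6] | order so far=[3, 5]
  pop 6: indeg[2]->1; indeg[4]->0 | ready=[4] | order so far=[3, 5, 6]
  pop 4: indeg[0]->0 | ready=[0] | order so far=[3, 5, 6, 4]
  pop 0: indeg[2]->0 | ready=[2] | order so far=[3, 5, 6, 4, 0]
  pop 2: indeg[1]->0 | ready=[1] | order so far=[3, 5, 6, 4, 0, 2]
  pop 1: no out-edges | ready=[] | order so far=[3, 5, 6, 4, 0, 2, 1]
New canonical toposort: [3, 5, 6, 4, 0, 2, 1]
Compare positions:
  Node 0: index 0 -> 4 (moved)
  Node 1: index 5 -> 6 (moved)
  Node 2: index 4 -> 5 (moved)
  Node 3: index 1 -> 0 (moved)
  Node 4: index 6 -> 3 (moved)
  Node 5: index 2 -> 1 (moved)
  Node 6: index 3 -> 2 (moved)
Nodes that changed position: 0 1 2 3 4 5 6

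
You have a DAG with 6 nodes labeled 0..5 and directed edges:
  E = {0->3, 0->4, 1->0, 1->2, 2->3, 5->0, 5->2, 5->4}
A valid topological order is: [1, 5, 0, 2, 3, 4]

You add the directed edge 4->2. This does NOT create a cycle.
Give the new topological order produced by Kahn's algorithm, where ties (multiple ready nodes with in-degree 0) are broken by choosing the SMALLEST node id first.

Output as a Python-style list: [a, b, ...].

Answer: [1, 5, 0, 4, 2, 3]

Derivation:
Old toposort: [1, 5, 0, 2, 3, 4]
Added edge: 4->2
Position of 4 (5) > position of 2 (3). Must reorder: 4 must now come before 2.
Run Kahn's algorithm (break ties by smallest node id):
  initial in-degrees: [2, 0, 3, 2, 2, 0]
  ready (indeg=0): [1, 5]
  pop 1: indeg[0]->1; indeg[2]->2 | ready=[5] | order so far=[1]
  pop 5: indeg[0]->0; indeg[2]->1; indeg[4]->1 | ready=[0] | order so far=[1, 5]
  pop 0: indeg[3]->1; indeg[4]->0 | ready=[4] | order so far=[1, 5, 0]
  pop 4: indeg[2]->0 | ready=[2] | order so far=[1, 5, 0, 4]
  pop 2: indeg[3]->0 | ready=[3] | order so far=[1, 5, 0, 4, 2]
  pop 3: no out-edges | ready=[] | order so far=[1, 5, 0, 4, 2, 3]
  Result: [1, 5, 0, 4, 2, 3]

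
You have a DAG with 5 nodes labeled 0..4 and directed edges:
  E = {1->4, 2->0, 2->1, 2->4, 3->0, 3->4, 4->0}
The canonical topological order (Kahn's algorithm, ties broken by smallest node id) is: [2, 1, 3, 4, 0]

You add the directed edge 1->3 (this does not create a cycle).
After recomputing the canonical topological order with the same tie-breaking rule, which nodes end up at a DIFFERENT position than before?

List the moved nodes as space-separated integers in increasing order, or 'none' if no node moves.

Old toposort: [2, 1, 3, 4, 0]
Added edge 1->3
Recompute Kahn (smallest-id tiebreak):
  initial in-degrees: [3, 1, 0, 1, 3]
  ready (indeg=0): [2]
  pop 2: indeg[0]->2; indeg[1]->0; indeg[4]->2 | ready=[1] | order so far=[2]
  pop 1: indeg[3]->0; indeg[4]->1 | ready=[3] | order so far=[2, 1]
  pop 3: indeg[0]->1; indeg[4]->0 | ready=[4] | order so far=[2, 1, 3]
  pop 4: indeg[0]->0 | ready=[0] | order so far=[2, 1, 3, 4]
  pop 0: no out-edges | ready=[] | order so far=[2, 1, 3, 4, 0]
New canonical toposort: [2, 1, 3, 4, 0]
Compare positions:
  Node 0: index 4 -> 4 (same)
  Node 1: index 1 -> 1 (same)
  Node 2: index 0 -> 0 (same)
  Node 3: index 2 -> 2 (same)
  Node 4: index 3 -> 3 (same)
Nodes that changed position: none

Answer: none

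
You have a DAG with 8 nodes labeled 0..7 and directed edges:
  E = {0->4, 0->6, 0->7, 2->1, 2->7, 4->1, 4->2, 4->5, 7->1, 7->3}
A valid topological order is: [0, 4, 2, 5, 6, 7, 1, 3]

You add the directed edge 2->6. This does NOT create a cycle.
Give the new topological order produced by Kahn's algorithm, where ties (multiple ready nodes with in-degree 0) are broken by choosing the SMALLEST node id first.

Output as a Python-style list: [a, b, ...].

Old toposort: [0, 4, 2, 5, 6, 7, 1, 3]
Added edge: 2->6
Position of 2 (2) < position of 6 (4). Old order still valid.
Run Kahn's algorithm (break ties by smallest node id):
  initial in-degrees: [0, 3, 1, 1, 1, 1, 2, 2]
  ready (indeg=0): [0]
  pop 0: indeg[4]->0; indeg[6]->1; indeg[7]->1 | ready=[4] | order so far=[0]
  pop 4: indeg[1]->2; indeg[2]->0; indeg[5]->0 | ready=[2, 5] | order so far=[0, 4]
  pop 2: indeg[1]->1; indeg[6]->0; indeg[7]->0 | ready=[5, 6, 7] | order so far=[0, 4, 2]
  pop 5: no out-edges | ready=[6, 7] | order so far=[0, 4, 2, 5]
  pop 6: no out-edges | ready=[7] | order so far=[0, 4, 2, 5, 6]
  pop 7: indeg[1]->0; indeg[3]->0 | ready=[1, 3] | order so far=[0, 4, 2, 5, 6, 7]
  pop 1: no out-edges | ready=[3] | order so far=[0, 4, 2, 5, 6, 7, 1]
  pop 3: no out-edges | ready=[] | order so far=[0, 4, 2, 5, 6, 7, 1, 3]
  Result: [0, 4, 2, 5, 6, 7, 1, 3]

Answer: [0, 4, 2, 5, 6, 7, 1, 3]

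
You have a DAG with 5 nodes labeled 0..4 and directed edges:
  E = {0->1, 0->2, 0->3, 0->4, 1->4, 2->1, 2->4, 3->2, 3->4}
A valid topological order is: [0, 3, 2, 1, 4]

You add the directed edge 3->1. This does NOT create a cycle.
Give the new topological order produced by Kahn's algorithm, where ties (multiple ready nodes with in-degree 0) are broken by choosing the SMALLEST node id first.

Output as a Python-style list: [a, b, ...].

Old toposort: [0, 3, 2, 1, 4]
Added edge: 3->1
Position of 3 (1) < position of 1 (3). Old order still valid.
Run Kahn's algorithm (break ties by smallest node id):
  initial in-degrees: [0, 3, 2, 1, 4]
  ready (indeg=0): [0]
  pop 0: indeg[1]->2; indeg[2]->1; indeg[3]->0; indeg[4]->3 | ready=[3] | order so far=[0]
  pop 3: indeg[1]->1; indeg[2]->0; indeg[4]->2 | ready=[2] | order so far=[0, 3]
  pop 2: indeg[1]->0; indeg[4]->1 | ready=[1] | order so far=[0, 3, 2]
  pop 1: indeg[4]->0 | ready=[4] | order so far=[0, 3, 2, 1]
  pop 4: no out-edges | ready=[] | order so far=[0, 3, 2, 1, 4]
  Result: [0, 3, 2, 1, 4]

Answer: [0, 3, 2, 1, 4]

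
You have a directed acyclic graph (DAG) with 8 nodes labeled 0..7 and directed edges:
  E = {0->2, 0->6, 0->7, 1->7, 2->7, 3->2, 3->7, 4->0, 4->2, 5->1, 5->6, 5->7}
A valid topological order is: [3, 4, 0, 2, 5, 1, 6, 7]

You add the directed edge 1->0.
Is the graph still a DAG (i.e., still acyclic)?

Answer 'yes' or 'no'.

Given toposort: [3, 4, 0, 2, 5, 1, 6, 7]
Position of 1: index 5; position of 0: index 2
New edge 1->0: backward (u after v in old order)
Backward edge: old toposort is now invalid. Check if this creates a cycle.
Does 0 already reach 1? Reachable from 0: [0, 2, 6, 7]. NO -> still a DAG (reorder needed).
Still a DAG? yes

Answer: yes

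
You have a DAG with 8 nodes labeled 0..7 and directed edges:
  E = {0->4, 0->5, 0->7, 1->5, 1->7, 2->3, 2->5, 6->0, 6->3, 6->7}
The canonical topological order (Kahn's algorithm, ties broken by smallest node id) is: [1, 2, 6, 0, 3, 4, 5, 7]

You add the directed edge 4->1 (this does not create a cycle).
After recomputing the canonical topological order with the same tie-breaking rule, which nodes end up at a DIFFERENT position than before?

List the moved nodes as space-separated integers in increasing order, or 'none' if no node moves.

Old toposort: [1, 2, 6, 0, 3, 4, 5, 7]
Added edge 4->1
Recompute Kahn (smallest-id tiebreak):
  initial in-degrees: [1, 1, 0, 2, 1, 3, 0, 3]
  ready (indeg=0): [2, 6]
  pop 2: indeg[3]->1; indeg[5]->2 | ready=[6] | order so far=[2]
  pop 6: indeg[0]->0; indeg[3]->0; indeg[7]->2 | ready=[0, 3] | order so far=[2, 6]
  pop 0: indeg[4]->0; indeg[5]->1; indeg[7]->1 | ready=[3, 4] | order so far=[2, 6, 0]
  pop 3: no out-edges | ready=[4] | order so far=[2, 6, 0, 3]
  pop 4: indeg[1]->0 | ready=[1] | order so far=[2, 6, 0, 3, 4]
  pop 1: indeg[5]->0; indeg[7]->0 | ready=[5, 7] | order so far=[2, 6, 0, 3, 4, 1]
  pop 5: no out-edges | ready=[7] | order so far=[2, 6, 0, 3, 4, 1, 5]
  pop 7: no out-edges | ready=[] | order so far=[2, 6, 0, 3, 4, 1, 5, 7]
New canonical toposort: [2, 6, 0, 3, 4, 1, 5, 7]
Compare positions:
  Node 0: index 3 -> 2 (moved)
  Node 1: index 0 -> 5 (moved)
  Node 2: index 1 -> 0 (moved)
  Node 3: index 4 -> 3 (moved)
  Node 4: index 5 -> 4 (moved)
  Node 5: index 6 -> 6 (same)
  Node 6: index 2 -> 1 (moved)
  Node 7: index 7 -> 7 (same)
Nodes that changed position: 0 1 2 3 4 6

Answer: 0 1 2 3 4 6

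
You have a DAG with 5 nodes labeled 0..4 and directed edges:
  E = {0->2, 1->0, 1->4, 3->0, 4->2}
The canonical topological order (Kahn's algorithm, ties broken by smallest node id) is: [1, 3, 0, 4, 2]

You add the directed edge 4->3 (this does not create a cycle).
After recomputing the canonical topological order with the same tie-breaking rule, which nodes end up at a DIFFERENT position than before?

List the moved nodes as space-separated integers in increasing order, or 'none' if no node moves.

Answer: 0 3 4

Derivation:
Old toposort: [1, 3, 0, 4, 2]
Added edge 4->3
Recompute Kahn (smallest-id tiebreak):
  initial in-degrees: [2, 0, 2, 1, 1]
  ready (indeg=0): [1]
  pop 1: indeg[0]->1; indeg[4]->0 | ready=[4] | order so far=[1]
  pop 4: indeg[2]->1; indeg[3]->0 | ready=[3] | order so far=[1, 4]
  pop 3: indeg[0]->0 | ready=[0] | order so far=[1, 4, 3]
  pop 0: indeg[2]->0 | ready=[2] | order so far=[1, 4, 3, 0]
  pop 2: no out-edges | ready=[] | order so far=[1, 4, 3, 0, 2]
New canonical toposort: [1, 4, 3, 0, 2]
Compare positions:
  Node 0: index 2 -> 3 (moved)
  Node 1: index 0 -> 0 (same)
  Node 2: index 4 -> 4 (same)
  Node 3: index 1 -> 2 (moved)
  Node 4: index 3 -> 1 (moved)
Nodes that changed position: 0 3 4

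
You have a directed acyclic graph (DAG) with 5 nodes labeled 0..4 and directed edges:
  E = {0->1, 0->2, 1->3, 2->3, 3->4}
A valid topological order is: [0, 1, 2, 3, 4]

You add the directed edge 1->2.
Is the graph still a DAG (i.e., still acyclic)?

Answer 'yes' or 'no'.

Answer: yes

Derivation:
Given toposort: [0, 1, 2, 3, 4]
Position of 1: index 1; position of 2: index 2
New edge 1->2: forward
Forward edge: respects the existing order. Still a DAG, same toposort still valid.
Still a DAG? yes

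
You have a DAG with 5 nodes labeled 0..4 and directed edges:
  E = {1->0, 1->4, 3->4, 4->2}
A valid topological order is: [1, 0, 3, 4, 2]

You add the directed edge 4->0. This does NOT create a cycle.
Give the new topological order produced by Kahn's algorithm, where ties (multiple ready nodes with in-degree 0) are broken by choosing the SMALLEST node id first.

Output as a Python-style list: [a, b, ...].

Old toposort: [1, 0, 3, 4, 2]
Added edge: 4->0
Position of 4 (3) > position of 0 (1). Must reorder: 4 must now come before 0.
Run Kahn's algorithm (break ties by smallest node id):
  initial in-degrees: [2, 0, 1, 0, 2]
  ready (indeg=0): [1, 3]
  pop 1: indeg[0]->1; indeg[4]->1 | ready=[3] | order so far=[1]
  pop 3: indeg[4]->0 | ready=[4] | order so far=[1, 3]
  pop 4: indeg[0]->0; indeg[2]->0 | ready=[0, 2] | order so far=[1, 3, 4]
  pop 0: no out-edges | ready=[2] | order so far=[1, 3, 4, 0]
  pop 2: no out-edges | ready=[] | order so far=[1, 3, 4, 0, 2]
  Result: [1, 3, 4, 0, 2]

Answer: [1, 3, 4, 0, 2]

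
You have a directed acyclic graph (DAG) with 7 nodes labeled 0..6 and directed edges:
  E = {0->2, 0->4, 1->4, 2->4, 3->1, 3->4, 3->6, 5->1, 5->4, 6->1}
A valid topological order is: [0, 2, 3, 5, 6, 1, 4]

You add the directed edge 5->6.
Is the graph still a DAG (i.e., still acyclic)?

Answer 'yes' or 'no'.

Given toposort: [0, 2, 3, 5, 6, 1, 4]
Position of 5: index 3; position of 6: index 4
New edge 5->6: forward
Forward edge: respects the existing order. Still a DAG, same toposort still valid.
Still a DAG? yes

Answer: yes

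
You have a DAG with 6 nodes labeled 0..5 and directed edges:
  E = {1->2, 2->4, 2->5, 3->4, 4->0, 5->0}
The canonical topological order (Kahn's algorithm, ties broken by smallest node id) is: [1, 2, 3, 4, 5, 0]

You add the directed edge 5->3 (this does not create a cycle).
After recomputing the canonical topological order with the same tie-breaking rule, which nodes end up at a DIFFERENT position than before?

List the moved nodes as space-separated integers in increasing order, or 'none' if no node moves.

Old toposort: [1, 2, 3, 4, 5, 0]
Added edge 5->3
Recompute Kahn (smallest-id tiebreak):
  initial in-degrees: [2, 0, 1, 1, 2, 1]
  ready (indeg=0): [1]
  pop 1: indeg[2]->0 | ready=[2] | order so far=[1]
  pop 2: indeg[4]->1; indeg[5]->0 | ready=[5] | order so far=[1, 2]
  pop 5: indeg[0]->1; indeg[3]->0 | ready=[3] | order so far=[1, 2, 5]
  pop 3: indeg[4]->0 | ready=[4] | order so far=[1, 2, 5, 3]
  pop 4: indeg[0]->0 | ready=[0] | order so far=[1, 2, 5, 3, 4]
  pop 0: no out-edges | ready=[] | order so far=[1, 2, 5, 3, 4, 0]
New canonical toposort: [1, 2, 5, 3, 4, 0]
Compare positions:
  Node 0: index 5 -> 5 (same)
  Node 1: index 0 -> 0 (same)
  Node 2: index 1 -> 1 (same)
  Node 3: index 2 -> 3 (moved)
  Node 4: index 3 -> 4 (moved)
  Node 5: index 4 -> 2 (moved)
Nodes that changed position: 3 4 5

Answer: 3 4 5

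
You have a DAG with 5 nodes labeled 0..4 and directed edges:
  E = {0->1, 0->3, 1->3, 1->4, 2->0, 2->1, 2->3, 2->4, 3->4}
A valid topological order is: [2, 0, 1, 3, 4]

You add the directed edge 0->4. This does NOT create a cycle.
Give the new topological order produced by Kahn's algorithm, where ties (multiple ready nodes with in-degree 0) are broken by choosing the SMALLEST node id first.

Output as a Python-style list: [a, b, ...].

Old toposort: [2, 0, 1, 3, 4]
Added edge: 0->4
Position of 0 (1) < position of 4 (4). Old order still valid.
Run Kahn's algorithm (break ties by smallest node id):
  initial in-degrees: [1, 2, 0, 3, 4]
  ready (indeg=0): [2]
  pop 2: indeg[0]->0; indeg[1]->1; indeg[3]->2; indeg[4]->3 | ready=[0] | order so far=[2]
  pop 0: indeg[1]->0; indeg[3]->1; indeg[4]->2 | ready=[1] | order so far=[2, 0]
  pop 1: indeg[3]->0; indeg[4]->1 | ready=[3] | order so far=[2, 0, 1]
  pop 3: indeg[4]->0 | ready=[4] | order so far=[2, 0, 1, 3]
  pop 4: no out-edges | ready=[] | order so far=[2, 0, 1, 3, 4]
  Result: [2, 0, 1, 3, 4]

Answer: [2, 0, 1, 3, 4]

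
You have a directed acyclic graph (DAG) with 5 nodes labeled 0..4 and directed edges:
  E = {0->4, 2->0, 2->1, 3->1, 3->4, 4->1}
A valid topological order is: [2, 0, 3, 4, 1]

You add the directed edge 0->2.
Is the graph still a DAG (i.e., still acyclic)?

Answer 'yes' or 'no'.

Given toposort: [2, 0, 3, 4, 1]
Position of 0: index 1; position of 2: index 0
New edge 0->2: backward (u after v in old order)
Backward edge: old toposort is now invalid. Check if this creates a cycle.
Does 2 already reach 0? Reachable from 2: [0, 1, 2, 4]. YES -> cycle!
Still a DAG? no

Answer: no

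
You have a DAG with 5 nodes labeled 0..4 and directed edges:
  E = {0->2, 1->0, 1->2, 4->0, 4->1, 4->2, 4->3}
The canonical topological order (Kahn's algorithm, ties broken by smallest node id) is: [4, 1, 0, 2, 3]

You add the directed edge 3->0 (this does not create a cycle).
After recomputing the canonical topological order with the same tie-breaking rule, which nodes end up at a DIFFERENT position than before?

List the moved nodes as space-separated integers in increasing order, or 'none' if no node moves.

Old toposort: [4, 1, 0, 2, 3]
Added edge 3->0
Recompute Kahn (smallest-id tiebreak):
  initial in-degrees: [3, 1, 3, 1, 0]
  ready (indeg=0): [4]
  pop 4: indeg[0]->2; indeg[1]->0; indeg[2]->2; indeg[3]->0 | ready=[1, 3] | order so far=[4]
  pop 1: indeg[0]->1; indeg[2]->1 | ready=[3] | order so far=[4, 1]
  pop 3: indeg[0]->0 | ready=[0] | order so far=[4, 1, 3]
  pop 0: indeg[2]->0 | ready=[2] | order so far=[4, 1, 3, 0]
  pop 2: no out-edges | ready=[] | order so far=[4, 1, 3, 0, 2]
New canonical toposort: [4, 1, 3, 0, 2]
Compare positions:
  Node 0: index 2 -> 3 (moved)
  Node 1: index 1 -> 1 (same)
  Node 2: index 3 -> 4 (moved)
  Node 3: index 4 -> 2 (moved)
  Node 4: index 0 -> 0 (same)
Nodes that changed position: 0 2 3

Answer: 0 2 3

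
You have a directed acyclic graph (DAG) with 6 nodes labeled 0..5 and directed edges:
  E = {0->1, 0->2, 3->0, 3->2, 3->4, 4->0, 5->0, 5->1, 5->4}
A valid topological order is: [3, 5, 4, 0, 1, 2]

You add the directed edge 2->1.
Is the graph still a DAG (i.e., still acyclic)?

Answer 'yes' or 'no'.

Answer: yes

Derivation:
Given toposort: [3, 5, 4, 0, 1, 2]
Position of 2: index 5; position of 1: index 4
New edge 2->1: backward (u after v in old order)
Backward edge: old toposort is now invalid. Check if this creates a cycle.
Does 1 already reach 2? Reachable from 1: [1]. NO -> still a DAG (reorder needed).
Still a DAG? yes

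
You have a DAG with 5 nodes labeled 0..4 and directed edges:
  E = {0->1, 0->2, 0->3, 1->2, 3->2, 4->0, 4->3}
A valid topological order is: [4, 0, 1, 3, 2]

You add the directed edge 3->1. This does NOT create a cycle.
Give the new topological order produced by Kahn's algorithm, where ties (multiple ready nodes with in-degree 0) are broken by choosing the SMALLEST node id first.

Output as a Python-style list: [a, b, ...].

Answer: [4, 0, 3, 1, 2]

Derivation:
Old toposort: [4, 0, 1, 3, 2]
Added edge: 3->1
Position of 3 (3) > position of 1 (2). Must reorder: 3 must now come before 1.
Run Kahn's algorithm (break ties by smallest node id):
  initial in-degrees: [1, 2, 3, 2, 0]
  ready (indeg=0): [4]
  pop 4: indeg[0]->0; indeg[3]->1 | ready=[0] | order so far=[4]
  pop 0: indeg[1]->1; indeg[2]->2; indeg[3]->0 | ready=[3] | order so far=[4, 0]
  pop 3: indeg[1]->0; indeg[2]->1 | ready=[1] | order so far=[4, 0, 3]
  pop 1: indeg[2]->0 | ready=[2] | order so far=[4, 0, 3, 1]
  pop 2: no out-edges | ready=[] | order so far=[4, 0, 3, 1, 2]
  Result: [4, 0, 3, 1, 2]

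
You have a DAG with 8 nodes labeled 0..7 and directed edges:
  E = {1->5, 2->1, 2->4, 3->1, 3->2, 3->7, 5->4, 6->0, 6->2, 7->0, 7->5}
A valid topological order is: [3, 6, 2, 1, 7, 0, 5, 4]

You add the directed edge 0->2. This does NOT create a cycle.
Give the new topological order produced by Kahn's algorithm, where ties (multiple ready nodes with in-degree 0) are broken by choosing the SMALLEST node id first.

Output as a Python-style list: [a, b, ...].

Answer: [3, 6, 7, 0, 2, 1, 5, 4]

Derivation:
Old toposort: [3, 6, 2, 1, 7, 0, 5, 4]
Added edge: 0->2
Position of 0 (5) > position of 2 (2). Must reorder: 0 must now come before 2.
Run Kahn's algorithm (break ties by smallest node id):
  initial in-degrees: [2, 2, 3, 0, 2, 2, 0, 1]
  ready (indeg=0): [3, 6]
  pop 3: indeg[1]->1; indeg[2]->2; indeg[7]->0 | ready=[6, 7] | order so far=[3]
  pop 6: indeg[0]->1; indeg[2]->1 | ready=[7] | order so far=[3, 6]
  pop 7: indeg[0]->0; indeg[5]->1 | ready=[0] | order so far=[3, 6, 7]
  pop 0: indeg[2]->0 | ready=[2] | order so far=[3, 6, 7, 0]
  pop 2: indeg[1]->0; indeg[4]->1 | ready=[1] | order so far=[3, 6, 7, 0, 2]
  pop 1: indeg[5]->0 | ready=[5] | order so far=[3, 6, 7, 0, 2, 1]
  pop 5: indeg[4]->0 | ready=[4] | order so far=[3, 6, 7, 0, 2, 1, 5]
  pop 4: no out-edges | ready=[] | order so far=[3, 6, 7, 0, 2, 1, 5, 4]
  Result: [3, 6, 7, 0, 2, 1, 5, 4]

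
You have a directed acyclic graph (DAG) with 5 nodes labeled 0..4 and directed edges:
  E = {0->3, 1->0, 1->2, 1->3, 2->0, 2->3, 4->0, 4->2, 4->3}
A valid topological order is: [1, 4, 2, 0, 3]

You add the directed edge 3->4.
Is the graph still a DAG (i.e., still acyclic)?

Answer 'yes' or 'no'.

Answer: no

Derivation:
Given toposort: [1, 4, 2, 0, 3]
Position of 3: index 4; position of 4: index 1
New edge 3->4: backward (u after v in old order)
Backward edge: old toposort is now invalid. Check if this creates a cycle.
Does 4 already reach 3? Reachable from 4: [0, 2, 3, 4]. YES -> cycle!
Still a DAG? no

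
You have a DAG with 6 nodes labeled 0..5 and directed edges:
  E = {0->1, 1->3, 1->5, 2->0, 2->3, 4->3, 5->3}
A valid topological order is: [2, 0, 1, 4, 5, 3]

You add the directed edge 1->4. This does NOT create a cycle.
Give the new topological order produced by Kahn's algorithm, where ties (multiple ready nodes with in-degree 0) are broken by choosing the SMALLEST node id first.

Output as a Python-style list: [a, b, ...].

Old toposort: [2, 0, 1, 4, 5, 3]
Added edge: 1->4
Position of 1 (2) < position of 4 (3). Old order still valid.
Run Kahn's algorithm (break ties by smallest node id):
  initial in-degrees: [1, 1, 0, 4, 1, 1]
  ready (indeg=0): [2]
  pop 2: indeg[0]->0; indeg[3]->3 | ready=[0] | order so far=[2]
  pop 0: indeg[1]->0 | ready=[1] | order so far=[2, 0]
  pop 1: indeg[3]->2; indeg[4]->0; indeg[5]->0 | ready=[4, 5] | order so far=[2, 0, 1]
  pop 4: indeg[3]->1 | ready=[5] | order so far=[2, 0, 1, 4]
  pop 5: indeg[3]->0 | ready=[3] | order so far=[2, 0, 1, 4, 5]
  pop 3: no out-edges | ready=[] | order so far=[2, 0, 1, 4, 5, 3]
  Result: [2, 0, 1, 4, 5, 3]

Answer: [2, 0, 1, 4, 5, 3]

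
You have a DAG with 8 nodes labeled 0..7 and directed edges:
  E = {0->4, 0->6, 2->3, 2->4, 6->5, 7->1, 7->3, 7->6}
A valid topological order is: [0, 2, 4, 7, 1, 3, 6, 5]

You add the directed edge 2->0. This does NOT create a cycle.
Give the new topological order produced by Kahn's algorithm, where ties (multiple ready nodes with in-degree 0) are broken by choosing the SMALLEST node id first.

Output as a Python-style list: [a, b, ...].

Old toposort: [0, 2, 4, 7, 1, 3, 6, 5]
Added edge: 2->0
Position of 2 (1) > position of 0 (0). Must reorder: 2 must now come before 0.
Run Kahn's algorithm (break ties by smallest node id):
  initial in-degrees: [1, 1, 0, 2, 2, 1, 2, 0]
  ready (indeg=0): [2, 7]
  pop 2: indeg[0]->0; indeg[3]->1; indeg[4]->1 | ready=[0, 7] | order so far=[2]
  pop 0: indeg[4]->0; indeg[6]->1 | ready=[4, 7] | order so far=[2, 0]
  pop 4: no out-edges | ready=[7] | order so far=[2, 0, 4]
  pop 7: indeg[1]->0; indeg[3]->0; indeg[6]->0 | ready=[1, 3, 6] | order so far=[2, 0, 4, 7]
  pop 1: no out-edges | ready=[3, 6] | order so far=[2, 0, 4, 7, 1]
  pop 3: no out-edges | ready=[6] | order so far=[2, 0, 4, 7, 1, 3]
  pop 6: indeg[5]->0 | ready=[5] | order so far=[2, 0, 4, 7, 1, 3, 6]
  pop 5: no out-edges | ready=[] | order so far=[2, 0, 4, 7, 1, 3, 6, 5]
  Result: [2, 0, 4, 7, 1, 3, 6, 5]

Answer: [2, 0, 4, 7, 1, 3, 6, 5]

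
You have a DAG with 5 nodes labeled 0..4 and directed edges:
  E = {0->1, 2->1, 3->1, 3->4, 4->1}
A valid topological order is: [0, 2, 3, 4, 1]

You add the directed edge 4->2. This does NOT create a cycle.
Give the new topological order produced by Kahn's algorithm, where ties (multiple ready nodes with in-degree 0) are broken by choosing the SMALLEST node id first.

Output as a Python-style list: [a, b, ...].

Answer: [0, 3, 4, 2, 1]

Derivation:
Old toposort: [0, 2, 3, 4, 1]
Added edge: 4->2
Position of 4 (3) > position of 2 (1). Must reorder: 4 must now come before 2.
Run Kahn's algorithm (break ties by smallest node id):
  initial in-degrees: [0, 4, 1, 0, 1]
  ready (indeg=0): [0, 3]
  pop 0: indeg[1]->3 | ready=[3] | order so far=[0]
  pop 3: indeg[1]->2; indeg[4]->0 | ready=[4] | order so far=[0, 3]
  pop 4: indeg[1]->1; indeg[2]->0 | ready=[2] | order so far=[0, 3, 4]
  pop 2: indeg[1]->0 | ready=[1] | order so far=[0, 3, 4, 2]
  pop 1: no out-edges | ready=[] | order so far=[0, 3, 4, 2, 1]
  Result: [0, 3, 4, 2, 1]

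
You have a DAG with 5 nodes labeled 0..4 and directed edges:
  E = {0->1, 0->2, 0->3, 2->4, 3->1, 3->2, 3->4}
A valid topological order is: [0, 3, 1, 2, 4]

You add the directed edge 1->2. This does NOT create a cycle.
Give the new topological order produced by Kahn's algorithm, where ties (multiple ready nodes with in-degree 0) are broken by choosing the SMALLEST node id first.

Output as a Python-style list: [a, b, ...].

Answer: [0, 3, 1, 2, 4]

Derivation:
Old toposort: [0, 3, 1, 2, 4]
Added edge: 1->2
Position of 1 (2) < position of 2 (3). Old order still valid.
Run Kahn's algorithm (break ties by smallest node id):
  initial in-degrees: [0, 2, 3, 1, 2]
  ready (indeg=0): [0]
  pop 0: indeg[1]->1; indeg[2]->2; indeg[3]->0 | ready=[3] | order so far=[0]
  pop 3: indeg[1]->0; indeg[2]->1; indeg[4]->1 | ready=[1] | order so far=[0, 3]
  pop 1: indeg[2]->0 | ready=[2] | order so far=[0, 3, 1]
  pop 2: indeg[4]->0 | ready=[4] | order so far=[0, 3, 1, 2]
  pop 4: no out-edges | ready=[] | order so far=[0, 3, 1, 2, 4]
  Result: [0, 3, 1, 2, 4]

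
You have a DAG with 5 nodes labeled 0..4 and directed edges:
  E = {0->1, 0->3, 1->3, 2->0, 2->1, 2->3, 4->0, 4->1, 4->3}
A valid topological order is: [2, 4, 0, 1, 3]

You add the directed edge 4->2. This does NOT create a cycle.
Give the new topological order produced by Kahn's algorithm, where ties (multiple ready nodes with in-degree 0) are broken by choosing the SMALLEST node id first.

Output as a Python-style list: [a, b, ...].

Answer: [4, 2, 0, 1, 3]

Derivation:
Old toposort: [2, 4, 0, 1, 3]
Added edge: 4->2
Position of 4 (1) > position of 2 (0). Must reorder: 4 must now come before 2.
Run Kahn's algorithm (break ties by smallest node id):
  initial in-degrees: [2, 3, 1, 4, 0]
  ready (indeg=0): [4]
  pop 4: indeg[0]->1; indeg[1]->2; indeg[2]->0; indeg[3]->3 | ready=[2] | order so far=[4]
  pop 2: indeg[0]->0; indeg[1]->1; indeg[3]->2 | ready=[0] | order so far=[4, 2]
  pop 0: indeg[1]->0; indeg[3]->1 | ready=[1] | order so far=[4, 2, 0]
  pop 1: indeg[3]->0 | ready=[3] | order so far=[4, 2, 0, 1]
  pop 3: no out-edges | ready=[] | order so far=[4, 2, 0, 1, 3]
  Result: [4, 2, 0, 1, 3]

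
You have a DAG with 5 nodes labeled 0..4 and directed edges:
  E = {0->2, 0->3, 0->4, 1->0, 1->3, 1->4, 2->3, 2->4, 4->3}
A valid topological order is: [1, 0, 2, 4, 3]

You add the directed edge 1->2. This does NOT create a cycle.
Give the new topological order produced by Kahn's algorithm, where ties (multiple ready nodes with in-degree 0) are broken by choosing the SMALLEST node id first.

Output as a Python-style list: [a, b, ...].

Answer: [1, 0, 2, 4, 3]

Derivation:
Old toposort: [1, 0, 2, 4, 3]
Added edge: 1->2
Position of 1 (0) < position of 2 (2). Old order still valid.
Run Kahn's algorithm (break ties by smallest node id):
  initial in-degrees: [1, 0, 2, 4, 3]
  ready (indeg=0): [1]
  pop 1: indeg[0]->0; indeg[2]->1; indeg[3]->3; indeg[4]->2 | ready=[0] | order so far=[1]
  pop 0: indeg[2]->0; indeg[3]->2; indeg[4]->1 | ready=[2] | order so far=[1, 0]
  pop 2: indeg[3]->1; indeg[4]->0 | ready=[4] | order so far=[1, 0, 2]
  pop 4: indeg[3]->0 | ready=[3] | order so far=[1, 0, 2, 4]
  pop 3: no out-edges | ready=[] | order so far=[1, 0, 2, 4, 3]
  Result: [1, 0, 2, 4, 3]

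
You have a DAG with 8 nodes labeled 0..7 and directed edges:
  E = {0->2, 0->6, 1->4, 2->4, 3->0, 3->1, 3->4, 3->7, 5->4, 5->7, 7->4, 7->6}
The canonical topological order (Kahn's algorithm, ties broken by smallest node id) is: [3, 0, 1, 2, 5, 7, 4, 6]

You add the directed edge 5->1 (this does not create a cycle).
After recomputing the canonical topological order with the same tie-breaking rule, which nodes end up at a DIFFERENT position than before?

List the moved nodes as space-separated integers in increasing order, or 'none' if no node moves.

Answer: 1 2 5

Derivation:
Old toposort: [3, 0, 1, 2, 5, 7, 4, 6]
Added edge 5->1
Recompute Kahn (smallest-id tiebreak):
  initial in-degrees: [1, 2, 1, 0, 5, 0, 2, 2]
  ready (indeg=0): [3, 5]
  pop 3: indeg[0]->0; indeg[1]->1; indeg[4]->4; indeg[7]->1 | ready=[0, 5] | order so far=[3]
  pop 0: indeg[2]->0; indeg[6]->1 | ready=[2, 5] | order so far=[3, 0]
  pop 2: indeg[4]->3 | ready=[5] | order so far=[3, 0, 2]
  pop 5: indeg[1]->0; indeg[4]->2; indeg[7]->0 | ready=[1, 7] | order so far=[3, 0, 2, 5]
  pop 1: indeg[4]->1 | ready=[7] | order so far=[3, 0, 2, 5, 1]
  pop 7: indeg[4]->0; indeg[6]->0 | ready=[4, 6] | order so far=[3, 0, 2, 5, 1, 7]
  pop 4: no out-edges | ready=[6] | order so far=[3, 0, 2, 5, 1, 7, 4]
  pop 6: no out-edges | ready=[] | order so far=[3, 0, 2, 5, 1, 7, 4, 6]
New canonical toposort: [3, 0, 2, 5, 1, 7, 4, 6]
Compare positions:
  Node 0: index 1 -> 1 (same)
  Node 1: index 2 -> 4 (moved)
  Node 2: index 3 -> 2 (moved)
  Node 3: index 0 -> 0 (same)
  Node 4: index 6 -> 6 (same)
  Node 5: index 4 -> 3 (moved)
  Node 6: index 7 -> 7 (same)
  Node 7: index 5 -> 5 (same)
Nodes that changed position: 1 2 5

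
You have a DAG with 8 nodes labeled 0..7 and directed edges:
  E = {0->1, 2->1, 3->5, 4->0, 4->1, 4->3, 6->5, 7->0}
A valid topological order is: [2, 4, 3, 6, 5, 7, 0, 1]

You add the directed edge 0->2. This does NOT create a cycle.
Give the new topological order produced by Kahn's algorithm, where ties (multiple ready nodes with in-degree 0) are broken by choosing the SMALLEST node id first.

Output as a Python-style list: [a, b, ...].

Old toposort: [2, 4, 3, 6, 5, 7, 0, 1]
Added edge: 0->2
Position of 0 (6) > position of 2 (0). Must reorder: 0 must now come before 2.
Run Kahn's algorithm (break ties by smallest node id):
  initial in-degrees: [2, 3, 1, 1, 0, 2, 0, 0]
  ready (indeg=0): [4, 6, 7]
  pop 4: indeg[0]->1; indeg[1]->2; indeg[3]->0 | ready=[3, 6, 7] | order so far=[4]
  pop 3: indeg[5]->1 | ready=[6, 7] | order so far=[4, 3]
  pop 6: indeg[5]->0 | ready=[5, 7] | order so far=[4, 3, 6]
  pop 5: no out-edges | ready=[7] | order so far=[4, 3, 6, 5]
  pop 7: indeg[0]->0 | ready=[0] | order so far=[4, 3, 6, 5, 7]
  pop 0: indeg[1]->1; indeg[2]->0 | ready=[2] | order so far=[4, 3, 6, 5, 7, 0]
  pop 2: indeg[1]->0 | ready=[1] | order so far=[4, 3, 6, 5, 7, 0, 2]
  pop 1: no out-edges | ready=[] | order so far=[4, 3, 6, 5, 7, 0, 2, 1]
  Result: [4, 3, 6, 5, 7, 0, 2, 1]

Answer: [4, 3, 6, 5, 7, 0, 2, 1]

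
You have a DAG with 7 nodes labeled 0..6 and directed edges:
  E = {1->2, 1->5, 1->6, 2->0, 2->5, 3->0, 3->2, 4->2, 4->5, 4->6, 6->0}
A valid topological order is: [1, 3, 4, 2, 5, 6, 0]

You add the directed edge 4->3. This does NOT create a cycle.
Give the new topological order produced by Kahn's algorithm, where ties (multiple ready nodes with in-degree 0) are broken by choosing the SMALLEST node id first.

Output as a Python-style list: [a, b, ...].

Answer: [1, 4, 3, 2, 5, 6, 0]

Derivation:
Old toposort: [1, 3, 4, 2, 5, 6, 0]
Added edge: 4->3
Position of 4 (2) > position of 3 (1). Must reorder: 4 must now come before 3.
Run Kahn's algorithm (break ties by smallest node id):
  initial in-degrees: [3, 0, 3, 1, 0, 3, 2]
  ready (indeg=0): [1, 4]
  pop 1: indeg[2]->2; indeg[5]->2; indeg[6]->1 | ready=[4] | order so far=[1]
  pop 4: indeg[2]->1; indeg[3]->0; indeg[5]->1; indeg[6]->0 | ready=[3, 6] | order so far=[1, 4]
  pop 3: indeg[0]->2; indeg[2]->0 | ready=[2, 6] | order so far=[1, 4, 3]
  pop 2: indeg[0]->1; indeg[5]->0 | ready=[5, 6] | order so far=[1, 4, 3, 2]
  pop 5: no out-edges | ready=[6] | order so far=[1, 4, 3, 2, 5]
  pop 6: indeg[0]->0 | ready=[0] | order so far=[1, 4, 3, 2, 5, 6]
  pop 0: no out-edges | ready=[] | order so far=[1, 4, 3, 2, 5, 6, 0]
  Result: [1, 4, 3, 2, 5, 6, 0]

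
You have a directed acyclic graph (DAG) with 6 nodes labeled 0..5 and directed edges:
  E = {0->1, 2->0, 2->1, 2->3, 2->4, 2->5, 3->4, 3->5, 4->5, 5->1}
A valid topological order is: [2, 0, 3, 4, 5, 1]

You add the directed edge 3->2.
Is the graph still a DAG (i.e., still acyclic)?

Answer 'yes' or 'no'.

Given toposort: [2, 0, 3, 4, 5, 1]
Position of 3: index 2; position of 2: index 0
New edge 3->2: backward (u after v in old order)
Backward edge: old toposort is now invalid. Check if this creates a cycle.
Does 2 already reach 3? Reachable from 2: [0, 1, 2, 3, 4, 5]. YES -> cycle!
Still a DAG? no

Answer: no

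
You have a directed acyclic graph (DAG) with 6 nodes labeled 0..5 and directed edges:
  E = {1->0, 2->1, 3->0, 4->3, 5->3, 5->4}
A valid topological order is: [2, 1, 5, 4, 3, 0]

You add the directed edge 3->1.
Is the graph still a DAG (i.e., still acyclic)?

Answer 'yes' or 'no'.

Answer: yes

Derivation:
Given toposort: [2, 1, 5, 4, 3, 0]
Position of 3: index 4; position of 1: index 1
New edge 3->1: backward (u after v in old order)
Backward edge: old toposort is now invalid. Check if this creates a cycle.
Does 1 already reach 3? Reachable from 1: [0, 1]. NO -> still a DAG (reorder needed).
Still a DAG? yes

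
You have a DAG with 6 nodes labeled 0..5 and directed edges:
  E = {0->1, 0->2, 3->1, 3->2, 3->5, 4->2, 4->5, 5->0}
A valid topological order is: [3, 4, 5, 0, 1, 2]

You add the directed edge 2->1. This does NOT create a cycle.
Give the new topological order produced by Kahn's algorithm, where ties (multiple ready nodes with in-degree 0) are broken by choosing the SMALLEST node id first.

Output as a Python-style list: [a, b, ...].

Old toposort: [3, 4, 5, 0, 1, 2]
Added edge: 2->1
Position of 2 (5) > position of 1 (4). Must reorder: 2 must now come before 1.
Run Kahn's algorithm (break ties by smallest node id):
  initial in-degrees: [1, 3, 3, 0, 0, 2]
  ready (indeg=0): [3, 4]
  pop 3: indeg[1]->2; indeg[2]->2; indeg[5]->1 | ready=[4] | order so far=[3]
  pop 4: indeg[2]->1; indeg[5]->0 | ready=[5] | order so far=[3, 4]
  pop 5: indeg[0]->0 | ready=[0] | order so far=[3, 4, 5]
  pop 0: indeg[1]->1; indeg[2]->0 | ready=[2] | order so far=[3, 4, 5, 0]
  pop 2: indeg[1]->0 | ready=[1] | order so far=[3, 4, 5, 0, 2]
  pop 1: no out-edges | ready=[] | order so far=[3, 4, 5, 0, 2, 1]
  Result: [3, 4, 5, 0, 2, 1]

Answer: [3, 4, 5, 0, 2, 1]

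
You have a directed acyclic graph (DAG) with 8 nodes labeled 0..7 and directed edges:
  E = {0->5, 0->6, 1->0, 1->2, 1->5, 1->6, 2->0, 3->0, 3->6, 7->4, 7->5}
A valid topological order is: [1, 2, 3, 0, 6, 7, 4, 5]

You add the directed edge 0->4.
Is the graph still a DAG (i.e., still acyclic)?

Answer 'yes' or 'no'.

Answer: yes

Derivation:
Given toposort: [1, 2, 3, 0, 6, 7, 4, 5]
Position of 0: index 3; position of 4: index 6
New edge 0->4: forward
Forward edge: respects the existing order. Still a DAG, same toposort still valid.
Still a DAG? yes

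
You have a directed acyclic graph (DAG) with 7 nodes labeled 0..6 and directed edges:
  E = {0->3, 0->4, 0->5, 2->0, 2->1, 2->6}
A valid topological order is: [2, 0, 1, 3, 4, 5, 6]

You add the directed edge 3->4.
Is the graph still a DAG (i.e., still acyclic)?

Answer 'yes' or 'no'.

Given toposort: [2, 0, 1, 3, 4, 5, 6]
Position of 3: index 3; position of 4: index 4
New edge 3->4: forward
Forward edge: respects the existing order. Still a DAG, same toposort still valid.
Still a DAG? yes

Answer: yes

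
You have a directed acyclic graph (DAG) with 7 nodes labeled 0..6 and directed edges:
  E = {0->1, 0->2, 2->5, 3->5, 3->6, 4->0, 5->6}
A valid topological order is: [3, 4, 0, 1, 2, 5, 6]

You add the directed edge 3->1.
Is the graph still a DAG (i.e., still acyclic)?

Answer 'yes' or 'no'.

Answer: yes

Derivation:
Given toposort: [3, 4, 0, 1, 2, 5, 6]
Position of 3: index 0; position of 1: index 3
New edge 3->1: forward
Forward edge: respects the existing order. Still a DAG, same toposort still valid.
Still a DAG? yes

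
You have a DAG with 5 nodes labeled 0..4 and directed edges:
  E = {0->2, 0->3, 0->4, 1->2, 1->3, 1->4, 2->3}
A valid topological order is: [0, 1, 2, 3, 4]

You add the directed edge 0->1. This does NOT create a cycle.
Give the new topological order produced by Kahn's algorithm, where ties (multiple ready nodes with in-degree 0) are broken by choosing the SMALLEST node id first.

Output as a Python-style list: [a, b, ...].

Old toposort: [0, 1, 2, 3, 4]
Added edge: 0->1
Position of 0 (0) < position of 1 (1). Old order still valid.
Run Kahn's algorithm (break ties by smallest node id):
  initial in-degrees: [0, 1, 2, 3, 2]
  ready (indeg=0): [0]
  pop 0: indeg[1]->0; indeg[2]->1; indeg[3]->2; indeg[4]->1 | ready=[1] | order so far=[0]
  pop 1: indeg[2]->0; indeg[3]->1; indeg[4]->0 | ready=[2, 4] | order so far=[0, 1]
  pop 2: indeg[3]->0 | ready=[3, 4] | order so far=[0, 1, 2]
  pop 3: no out-edges | ready=[4] | order so far=[0, 1, 2, 3]
  pop 4: no out-edges | ready=[] | order so far=[0, 1, 2, 3, 4]
  Result: [0, 1, 2, 3, 4]

Answer: [0, 1, 2, 3, 4]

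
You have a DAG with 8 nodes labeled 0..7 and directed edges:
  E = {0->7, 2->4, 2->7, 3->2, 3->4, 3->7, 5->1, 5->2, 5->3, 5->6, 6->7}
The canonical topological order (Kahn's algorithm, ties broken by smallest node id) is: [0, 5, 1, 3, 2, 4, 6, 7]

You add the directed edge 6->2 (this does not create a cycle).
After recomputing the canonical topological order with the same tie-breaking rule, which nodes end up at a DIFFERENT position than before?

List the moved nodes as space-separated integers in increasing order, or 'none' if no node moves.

Old toposort: [0, 5, 1, 3, 2, 4, 6, 7]
Added edge 6->2
Recompute Kahn (smallest-id tiebreak):
  initial in-degrees: [0, 1, 3, 1, 2, 0, 1, 4]
  ready (indeg=0): [0, 5]
  pop 0: indeg[7]->3 | ready=[5] | order so far=[0]
  pop 5: indeg[1]->0; indeg[2]->2; indeg[3]->0; indeg[6]->0 | ready=[1, 3, 6] | order so far=[0, 5]
  pop 1: no out-edges | ready=[3, 6] | order so far=[0, 5, 1]
  pop 3: indeg[2]->1; indeg[4]->1; indeg[7]->2 | ready=[6] | order so far=[0, 5, 1, 3]
  pop 6: indeg[2]->0; indeg[7]->1 | ready=[2] | order so far=[0, 5, 1, 3, 6]
  pop 2: indeg[4]->0; indeg[7]->0 | ready=[4, 7] | order so far=[0, 5, 1, 3, 6, 2]
  pop 4: no out-edges | ready=[7] | order so far=[0, 5, 1, 3, 6, 2, 4]
  pop 7: no out-edges | ready=[] | order so far=[0, 5, 1, 3, 6, 2, 4, 7]
New canonical toposort: [0, 5, 1, 3, 6, 2, 4, 7]
Compare positions:
  Node 0: index 0 -> 0 (same)
  Node 1: index 2 -> 2 (same)
  Node 2: index 4 -> 5 (moved)
  Node 3: index 3 -> 3 (same)
  Node 4: index 5 -> 6 (moved)
  Node 5: index 1 -> 1 (same)
  Node 6: index 6 -> 4 (moved)
  Node 7: index 7 -> 7 (same)
Nodes that changed position: 2 4 6

Answer: 2 4 6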